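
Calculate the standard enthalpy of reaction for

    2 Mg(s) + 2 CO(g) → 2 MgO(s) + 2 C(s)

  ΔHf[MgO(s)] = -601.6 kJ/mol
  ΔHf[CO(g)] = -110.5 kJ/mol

Products: 2·(-601.6) + 2·(+0.0) = -1203.2
Reactants: 2·(+0.0) + 2·(-110.5) = -221.0
ΔH°rxn = (-1203.2) − (-221.0) = -982.2 kJ/mol

ΔH°rxn = -982.2 kJ/mol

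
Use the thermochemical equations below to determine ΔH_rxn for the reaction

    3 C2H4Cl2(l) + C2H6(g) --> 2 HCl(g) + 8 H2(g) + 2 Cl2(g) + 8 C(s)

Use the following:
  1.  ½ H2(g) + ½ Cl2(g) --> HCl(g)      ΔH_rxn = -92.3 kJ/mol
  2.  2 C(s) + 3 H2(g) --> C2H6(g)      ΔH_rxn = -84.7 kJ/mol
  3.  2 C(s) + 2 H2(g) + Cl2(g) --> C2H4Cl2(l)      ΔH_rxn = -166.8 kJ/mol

ΔH_rxn = 400.5 kJ/mol

eq. 1 × 2 (scale by 2 for the 2 HCl(g)): (2)·(-92.3) = -184.6 kJ/mol
eq. 2 reversed (reverse to put C2H6(g) on the reactant side): +84.7 kJ/mol
eq. 3 reversed and × 3 (C2H4Cl2(l) must end up as a reactant; scale by 3 for the 3 C2H4Cl2(l)): (-3)·(-166.8) = +500.4 kJ/mol
By Hess's law, ΔH_rxn = (-184.6) + (+84.7) + (+500.4) = 400.5 kJ/mol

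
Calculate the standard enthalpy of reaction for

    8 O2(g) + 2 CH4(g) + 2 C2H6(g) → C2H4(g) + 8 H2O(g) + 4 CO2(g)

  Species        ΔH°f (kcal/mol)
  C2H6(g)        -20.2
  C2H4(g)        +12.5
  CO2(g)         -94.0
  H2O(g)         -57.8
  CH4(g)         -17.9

ΔHrxn = -749.7 kcal/mol

Products: 1·(+12.5) + 8·(-57.8) + 4·(-94.0) = -825.9
Reactants: 8·(+0.0) + 2·(-17.9) + 2·(-20.2) = -76.2
ΔHrxn = (-825.9) − (-76.2) = -749.7 kcal/mol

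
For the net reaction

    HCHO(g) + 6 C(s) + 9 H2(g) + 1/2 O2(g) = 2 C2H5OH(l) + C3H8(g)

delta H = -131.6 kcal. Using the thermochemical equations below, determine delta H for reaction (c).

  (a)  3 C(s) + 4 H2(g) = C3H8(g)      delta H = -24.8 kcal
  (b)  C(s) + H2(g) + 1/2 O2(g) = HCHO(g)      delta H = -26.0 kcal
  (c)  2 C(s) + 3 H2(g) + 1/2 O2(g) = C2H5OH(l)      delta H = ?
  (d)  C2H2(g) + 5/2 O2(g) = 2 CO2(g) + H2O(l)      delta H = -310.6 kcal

(a) as written (C3H8(g) already on the product side): -24.8 kcal
(b) reversed (HCHO(g) must end up as a reactant): +26.0 kcal
(c) × 2 (scale by 2 for the 2 C2H5OH(l)): contributes 2·x
(d): not needed (CO2(g) appears nowhere else).
-131.6 = (-24.8) + (+26.0) + 2·x
x = (-131.6 − (+1.2)) / (2) = -66.4 kcal

delta H = -66.4 kcal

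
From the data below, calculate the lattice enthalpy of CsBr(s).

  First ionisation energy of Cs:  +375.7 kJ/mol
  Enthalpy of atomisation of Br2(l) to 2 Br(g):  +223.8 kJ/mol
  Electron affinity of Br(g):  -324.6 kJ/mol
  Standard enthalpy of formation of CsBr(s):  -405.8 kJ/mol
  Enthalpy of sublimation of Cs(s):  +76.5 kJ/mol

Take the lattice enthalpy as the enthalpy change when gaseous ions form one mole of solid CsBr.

ΔHf° = 1·ΔHsub + 1·(ΣIE) + 1/2·D(Br2) + 1·EA + U
-405.8 = 1·(+76.5) + 1·(+375.7) + 1/2·(+223.8) + 1·(-324.6) + U
U = -405.8 − (+239.5) = -645.3 kJ/mol

U = -645.3 kJ/mol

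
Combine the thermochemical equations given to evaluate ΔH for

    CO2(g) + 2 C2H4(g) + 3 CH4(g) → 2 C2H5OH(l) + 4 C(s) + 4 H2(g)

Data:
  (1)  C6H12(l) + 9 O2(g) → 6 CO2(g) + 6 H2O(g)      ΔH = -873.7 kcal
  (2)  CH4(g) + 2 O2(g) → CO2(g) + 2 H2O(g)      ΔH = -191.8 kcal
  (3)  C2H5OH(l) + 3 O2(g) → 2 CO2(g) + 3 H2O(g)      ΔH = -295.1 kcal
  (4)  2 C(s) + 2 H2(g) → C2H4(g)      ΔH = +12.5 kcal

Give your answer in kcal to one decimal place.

(1): not needed.
(2) × 3: (3)·(-191.8) = -575.4 kcal
(3) reversed and × 2: (-2)·(-295.1) = +590.2 kcal
(4) reversed and × 2: (-2)·(+12.5) = -25.0 kcal
Summing the manipulated equations, ΔH = (-575.4) + (+590.2) + (-25.0) = -10.2 kcal

ΔH = -10.2 kcal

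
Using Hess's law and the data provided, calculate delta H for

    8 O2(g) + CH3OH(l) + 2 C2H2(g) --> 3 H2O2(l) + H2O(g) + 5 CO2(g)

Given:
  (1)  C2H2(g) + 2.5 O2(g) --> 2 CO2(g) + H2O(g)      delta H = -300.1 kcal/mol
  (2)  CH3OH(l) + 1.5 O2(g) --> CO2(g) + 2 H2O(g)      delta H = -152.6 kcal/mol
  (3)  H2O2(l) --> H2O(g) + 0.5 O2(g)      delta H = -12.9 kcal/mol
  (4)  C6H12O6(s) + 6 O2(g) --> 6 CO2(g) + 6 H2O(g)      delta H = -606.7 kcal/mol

delta H = -714.1 kcal/mol

(1) × 2 (scale by 2 for the 2 C2H2(g)): (2)·(-300.1) = -600.2 kcal/mol
(2) as written (CH3OH(l) already on the reactant side): -152.6 kcal/mol
(3) reversed and × 3 (reverse to put H2O2(l) on the product side; ×3 to match 3 H2O2(l) in the target): (-3)·(-12.9) = +38.7 kcal/mol
(4): not needed (C6H12O6(s) appears nowhere else).
Since enthalpy is a state function, delta H = (2)·(-300.1) + (1)·(-152.6) + (-3)·(-12.9) = -714.1 kcal/mol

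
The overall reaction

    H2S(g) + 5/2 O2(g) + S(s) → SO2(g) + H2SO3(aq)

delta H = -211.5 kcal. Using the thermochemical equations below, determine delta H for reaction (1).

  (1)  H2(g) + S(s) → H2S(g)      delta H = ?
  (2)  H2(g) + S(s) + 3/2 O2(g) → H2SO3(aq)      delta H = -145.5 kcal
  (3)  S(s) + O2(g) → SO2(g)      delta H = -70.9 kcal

delta H = -4.9 kcal

(1) reversed: contributes −x
(2) as written: -145.5 kcal
(3) as written: -70.9 kcal
-211.5 = (-145.5) + (-70.9) − x
x = (-211.5 − (-216.4)) / (-1) = -4.9 kcal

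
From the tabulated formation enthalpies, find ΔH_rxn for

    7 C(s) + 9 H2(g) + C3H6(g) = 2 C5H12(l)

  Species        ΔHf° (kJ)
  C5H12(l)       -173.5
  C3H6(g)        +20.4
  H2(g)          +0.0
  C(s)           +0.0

ΔH°rxn = Σ nΔHf°(products) − Σ nΔHf°(reactants).
Products: 2·(-173.5) = -347.0
Reactants: 7·(+0.0) + 9·(+0.0) + 1·(+20.4) = +20.4
ΔH_rxn = (-347.0) − (+20.4) = -367.4 kJ

ΔH_rxn = -367.4 kJ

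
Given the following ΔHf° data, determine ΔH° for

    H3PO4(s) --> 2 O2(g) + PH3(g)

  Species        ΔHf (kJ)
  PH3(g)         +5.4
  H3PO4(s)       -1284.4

ΔH°rxn = Σ nΔHf°(products) − Σ nΔHf°(reactants).
Products: 2·(+0.0) + 1·(+5.4) = +5.4
Reactants: 1·(-1284.4) = -1284.4
ΔH° = (+5.4) − (-1284.4) = 1289.8 kJ

ΔH° = 1289.8 kJ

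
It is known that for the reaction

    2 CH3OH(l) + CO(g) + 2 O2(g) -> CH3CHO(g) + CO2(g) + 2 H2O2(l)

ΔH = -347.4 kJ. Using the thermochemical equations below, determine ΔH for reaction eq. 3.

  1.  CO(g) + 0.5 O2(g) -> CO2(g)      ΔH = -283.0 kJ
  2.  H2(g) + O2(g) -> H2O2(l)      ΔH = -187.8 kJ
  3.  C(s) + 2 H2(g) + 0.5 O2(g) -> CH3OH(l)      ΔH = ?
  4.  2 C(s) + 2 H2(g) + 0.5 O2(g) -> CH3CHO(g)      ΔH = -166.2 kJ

eq. 1 as written (CO(g) already on the reactant side): -283.0 kJ
eq. 2 × 2 (scale by 2 for the 2 H2O2(l)): (2)·(-187.8) = -375.6 kJ
eq. 3 reversed and × 2 (CH3OH(l) must end up as a reactant; scale by 2 for the 2 CH3OH(l)): contributes −2·x
eq. 4 as written (CH3CHO(g) already on the product side): -166.2 kJ
-347.4 = (-283.0) + (-375.6) + (-166.2) − 2·x
x = (-347.4 − (-824.8)) / (-2) = -238.7 kJ

ΔH = -238.7 kJ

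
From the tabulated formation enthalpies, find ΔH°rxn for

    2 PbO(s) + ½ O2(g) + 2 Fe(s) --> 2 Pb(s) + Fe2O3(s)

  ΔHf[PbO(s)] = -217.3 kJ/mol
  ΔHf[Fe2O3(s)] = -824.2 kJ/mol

ΔH°rxn = -389.6 kJ/mol

Products: 2·(+0.0) + 1·(-824.2) = -824.2
Reactants: 2·(-217.3) + 1/2·(+0.0) + 2·(+0.0) = -434.6
ΔH°rxn = (-824.2) − (-434.6) = -389.6 kJ/mol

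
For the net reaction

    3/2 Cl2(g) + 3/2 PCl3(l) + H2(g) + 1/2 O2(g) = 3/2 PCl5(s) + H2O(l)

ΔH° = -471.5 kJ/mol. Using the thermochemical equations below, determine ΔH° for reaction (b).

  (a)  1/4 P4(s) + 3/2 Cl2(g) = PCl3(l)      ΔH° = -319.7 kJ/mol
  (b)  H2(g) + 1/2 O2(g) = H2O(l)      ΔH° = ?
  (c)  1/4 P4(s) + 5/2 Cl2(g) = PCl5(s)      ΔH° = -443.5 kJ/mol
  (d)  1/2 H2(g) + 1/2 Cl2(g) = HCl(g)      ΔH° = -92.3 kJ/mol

ΔH° = -285.8 kJ/mol

(a) reversed and × 3/2 (reverse to put PCl3(l) on the reactant side; scale by 3/2 for the 3/2 PCl3(l)): (-3/2)·(-319.7) = +479.55 kJ/mol
(b) as written (H2O(l) already on the product side): contributes x
(c) × 3/2 (scale by 3/2 for the 3/2 PCl5(s)): (3/2)·(-443.5) = -665.25 kJ/mol
(d): not needed (HCl(g) appears nowhere else).
-471.5 = (+479.55) + (-665.25) + x
x = (-471.5 − (-185.7)) / (1) = -285.8 kJ/mol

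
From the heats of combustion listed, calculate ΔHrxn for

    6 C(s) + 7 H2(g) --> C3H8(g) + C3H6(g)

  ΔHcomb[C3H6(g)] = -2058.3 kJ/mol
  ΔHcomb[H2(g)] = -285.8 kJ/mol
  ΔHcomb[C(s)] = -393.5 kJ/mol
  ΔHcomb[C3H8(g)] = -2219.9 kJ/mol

ΔHrxn = -83.4 kJ/mol

With combustion enthalpies, reactants minus products:
= [6·(-393.5) + 7·(-285.8)] − [1·(-2219.9) + 1·(-2058.3)]
= -83.4 kJ/mol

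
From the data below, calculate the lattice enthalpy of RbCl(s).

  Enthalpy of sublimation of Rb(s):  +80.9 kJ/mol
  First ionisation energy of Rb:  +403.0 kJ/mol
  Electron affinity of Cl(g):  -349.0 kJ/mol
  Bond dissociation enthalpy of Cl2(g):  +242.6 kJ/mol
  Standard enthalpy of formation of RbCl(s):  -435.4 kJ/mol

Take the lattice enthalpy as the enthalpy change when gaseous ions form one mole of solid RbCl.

U = -691.6 kJ/mol

ΔHf° = 1·ΔHsub + 1·(ΣIE) + 1/2·D(Cl2) + 1·EA + U
-435.4 = 1·(+80.9) + 1·(+403.0) + 1/2·(+242.6) + 1·(-349.0) + U
U = -435.4 − (+256.2) = -691.6 kJ/mol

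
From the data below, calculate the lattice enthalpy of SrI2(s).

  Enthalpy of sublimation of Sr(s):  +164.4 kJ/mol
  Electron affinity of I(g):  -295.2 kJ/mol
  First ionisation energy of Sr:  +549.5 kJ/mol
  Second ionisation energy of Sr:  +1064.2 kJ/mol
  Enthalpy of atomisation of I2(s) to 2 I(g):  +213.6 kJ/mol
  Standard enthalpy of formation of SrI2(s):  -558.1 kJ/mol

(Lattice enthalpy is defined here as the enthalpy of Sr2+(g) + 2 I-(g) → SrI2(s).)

ΔHf° = 1·ΔHsub + 1·(ΣIE) + 1·D(I2) + 2·EA + U
-558.1 = 1·(+164.4) + 1·(+1613.7) + 1·(+213.6) + 2·(-295.2) + U
U = -558.1 − (+1401.3) = -1959.4 kJ/mol

U = -1959.4 kJ/mol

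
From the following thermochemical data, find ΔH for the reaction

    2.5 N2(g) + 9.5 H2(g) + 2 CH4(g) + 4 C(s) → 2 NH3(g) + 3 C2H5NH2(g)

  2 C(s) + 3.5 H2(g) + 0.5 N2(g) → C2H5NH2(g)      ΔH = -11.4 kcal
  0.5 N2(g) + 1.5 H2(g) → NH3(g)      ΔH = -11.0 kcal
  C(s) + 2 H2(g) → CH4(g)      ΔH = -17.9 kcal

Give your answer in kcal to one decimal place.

ΔH = -20.4 kcal

equation 1 × 3 (×3 to match 3 C2H5NH2(g) in the target): (3)·(-11.4) = -34.2 kcal
equation 2 × 2 (×2 to match 2 NH3(g) in the target): (2)·(-11.0) = -22.0 kcal
equation 3 reversed and × 2 (reverse to put CH4(g) on the reactant side; scale by 2 for the 2 CH4(g)): (-2)·(-17.9) = +35.8 kcal
Combining the equations, ΔH = (3)·(-11.4) + (2)·(-11.0) + (-2)·(-17.9) = -20.4 kcal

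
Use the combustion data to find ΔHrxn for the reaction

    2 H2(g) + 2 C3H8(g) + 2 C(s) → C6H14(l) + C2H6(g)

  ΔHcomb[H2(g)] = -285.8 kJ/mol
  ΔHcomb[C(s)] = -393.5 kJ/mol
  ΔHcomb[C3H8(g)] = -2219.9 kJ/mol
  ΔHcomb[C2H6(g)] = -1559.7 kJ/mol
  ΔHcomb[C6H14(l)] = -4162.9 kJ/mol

ΔHrxn = -75.8 kJ/mol

With combustion enthalpies, reactants minus products:
= [2·(-285.8) + 2·(-2219.9) + 2·(-393.5)] − [1·(-4162.9) + 1·(-1559.7)]
= -75.8 kJ/mol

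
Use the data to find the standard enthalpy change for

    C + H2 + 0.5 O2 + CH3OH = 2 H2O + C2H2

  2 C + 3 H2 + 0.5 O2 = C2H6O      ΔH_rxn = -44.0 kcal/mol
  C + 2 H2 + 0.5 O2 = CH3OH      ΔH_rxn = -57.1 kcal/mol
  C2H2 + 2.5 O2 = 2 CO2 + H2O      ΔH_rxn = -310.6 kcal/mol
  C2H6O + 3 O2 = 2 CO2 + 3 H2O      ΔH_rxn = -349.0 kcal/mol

equation 1 as written: -44.0 kcal/mol
equation 2 reversed (CH3OH must end up as a reactant): +57.1 kcal/mol
equation 3 reversed (C2H2 must end up as a product): +310.6 kcal/mol
equation 4 as written: -349.0 kcal/mol
ΔH_rxn = (-44.0) + (+57.1) + (+310.6) + (-349.0) = -25.3 kcal/mol

ΔH_rxn = -25.3 kcal/mol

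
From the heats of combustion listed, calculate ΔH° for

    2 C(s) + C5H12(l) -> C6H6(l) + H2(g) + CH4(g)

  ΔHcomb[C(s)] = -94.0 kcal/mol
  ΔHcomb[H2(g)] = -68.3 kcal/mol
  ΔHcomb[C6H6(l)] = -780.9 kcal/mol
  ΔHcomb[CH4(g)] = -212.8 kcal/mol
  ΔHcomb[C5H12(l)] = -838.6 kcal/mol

Using ΔH = Σ nΔHc°(reactants) − Σ nΔHc°(products):
= [2·(-94.0) + 1·(-838.6)] − [1·(-780.9) + 1·(-68.3) + 1·(-212.8)]
= 35.4 kcal/mol

ΔH° = 35.4 kcal/mol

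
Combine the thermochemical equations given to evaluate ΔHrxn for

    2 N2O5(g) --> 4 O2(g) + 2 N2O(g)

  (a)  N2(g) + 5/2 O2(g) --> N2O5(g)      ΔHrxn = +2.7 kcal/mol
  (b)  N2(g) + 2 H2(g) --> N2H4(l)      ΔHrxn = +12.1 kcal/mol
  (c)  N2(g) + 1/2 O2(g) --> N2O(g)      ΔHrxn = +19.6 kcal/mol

ΔHrxn = 33.8 kcal/mol

(a) reversed and × 2: (-2)·(+2.7) = -5.4 kcal/mol
(b): not needed.
(c) × 2: (2)·(+19.6) = +39.2 kcal/mol
ΔHrxn = (-2)·(+2.7) + (2)·(+19.6) = 33.8 kcal/mol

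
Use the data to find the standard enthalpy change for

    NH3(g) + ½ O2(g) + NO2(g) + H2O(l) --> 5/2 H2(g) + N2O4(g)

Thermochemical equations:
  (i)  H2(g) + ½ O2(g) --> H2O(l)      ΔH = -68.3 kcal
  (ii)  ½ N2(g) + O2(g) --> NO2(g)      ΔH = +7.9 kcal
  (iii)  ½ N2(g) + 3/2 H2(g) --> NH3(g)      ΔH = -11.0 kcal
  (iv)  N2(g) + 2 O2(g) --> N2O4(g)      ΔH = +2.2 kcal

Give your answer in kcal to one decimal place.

(i) reversed (H2O(l) must end up as a reactant): +68.3 kcal
(ii) reversed (reverse to put NO2(g) on the reactant side): -7.9 kcal
(iii) reversed (reverse to put NH3(g) on the reactant side): +11.0 kcal
(iv) as written (N2O4(g) already on the product side): +2.2 kcal
By Hess's law, ΔH = (+68.3) + (-7.9) + (+11.0) + (+2.2) = 73.6 kcal

ΔH = 73.6 kcal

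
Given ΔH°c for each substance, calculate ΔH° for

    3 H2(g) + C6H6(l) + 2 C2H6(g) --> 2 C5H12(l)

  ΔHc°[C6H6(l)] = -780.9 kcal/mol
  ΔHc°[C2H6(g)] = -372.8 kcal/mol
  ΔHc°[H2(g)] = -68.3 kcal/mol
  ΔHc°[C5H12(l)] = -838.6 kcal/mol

ΔH° = -54.2 kcal/mol

Using ΔH = Σ nΔHc°(reactants) − Σ nΔHc°(products):
= [3·(-68.3) + 1·(-780.9) + 2·(-372.8)] − [2·(-838.6)]
= -54.2 kcal/mol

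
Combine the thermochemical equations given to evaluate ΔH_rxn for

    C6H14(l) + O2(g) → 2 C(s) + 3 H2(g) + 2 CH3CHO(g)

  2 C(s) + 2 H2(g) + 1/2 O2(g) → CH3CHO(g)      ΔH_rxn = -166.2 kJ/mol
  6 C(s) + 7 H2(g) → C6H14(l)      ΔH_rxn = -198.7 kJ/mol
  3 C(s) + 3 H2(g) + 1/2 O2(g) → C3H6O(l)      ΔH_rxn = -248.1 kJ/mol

ΔH_rxn = -133.7 kJ/mol

equation 1 × 2 (×2 to match 2 CH3CHO(g) in the target): (2)·(-166.2) = -332.4 kJ/mol
equation 2 reversed (reverse to put C6H14(l) on the reactant side): +198.7 kJ/mol
equation 3: not needed (C3H6O(l) appears nowhere else).
By Hess's law, ΔH_rxn = (-332.4) + (+198.7) = -133.7 kJ/mol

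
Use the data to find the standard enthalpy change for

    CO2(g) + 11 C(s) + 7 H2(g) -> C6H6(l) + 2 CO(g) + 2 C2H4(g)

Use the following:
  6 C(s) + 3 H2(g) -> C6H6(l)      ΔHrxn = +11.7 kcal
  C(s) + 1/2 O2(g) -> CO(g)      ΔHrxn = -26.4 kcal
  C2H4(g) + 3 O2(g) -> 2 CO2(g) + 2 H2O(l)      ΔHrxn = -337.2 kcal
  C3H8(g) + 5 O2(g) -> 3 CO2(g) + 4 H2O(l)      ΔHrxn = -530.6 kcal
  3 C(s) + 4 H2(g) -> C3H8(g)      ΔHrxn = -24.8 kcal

equation 1 as written: +11.7 kcal
equation 2 × 2: (2)·(-26.4) = -52.8 kcal
equation 3 reversed and × 2: (-2)·(-337.2) = +674.4 kcal
equation 4 as written: -530.6 kcal
equation 5 as written: -24.8 kcal
ΔHrxn = (+11.7) + (-52.8) + (+674.4) + (-530.6) + (-24.8) = 77.9 kcal

ΔHrxn = 77.9 kcal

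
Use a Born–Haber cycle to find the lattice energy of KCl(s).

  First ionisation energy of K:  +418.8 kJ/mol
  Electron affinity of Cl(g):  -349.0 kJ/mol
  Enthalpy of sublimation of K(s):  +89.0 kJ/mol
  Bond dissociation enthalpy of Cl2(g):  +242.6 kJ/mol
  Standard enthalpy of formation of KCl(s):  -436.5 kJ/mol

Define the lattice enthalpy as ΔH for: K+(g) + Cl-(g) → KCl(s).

ΔHf° = 1·ΔHsub + 1·(ΣIE) + 1/2·D(Cl2) + 1·EA + U
-436.5 = 1·(+89.0) + 1·(+418.8) + 1/2·(+242.6) + 1·(-349.0) + U
U = -436.5 − (+280.1) = -716.6 kJ/mol

U = -716.6 kJ/mol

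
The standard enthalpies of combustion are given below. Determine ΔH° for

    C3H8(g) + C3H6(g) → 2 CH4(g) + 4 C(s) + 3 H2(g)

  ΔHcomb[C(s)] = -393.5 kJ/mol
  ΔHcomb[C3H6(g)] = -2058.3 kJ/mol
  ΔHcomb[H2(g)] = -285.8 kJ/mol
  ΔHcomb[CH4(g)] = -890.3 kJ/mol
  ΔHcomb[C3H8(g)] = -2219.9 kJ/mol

ΔH° = -66.2 kJ/mol

Using ΔH = Σ nΔHc°(reactants) − Σ nΔHc°(products):
= [1·(-2219.9) + 1·(-2058.3)] − [2·(-890.3) + 4·(-393.5) + 3·(-285.8)]
= -66.2 kJ/mol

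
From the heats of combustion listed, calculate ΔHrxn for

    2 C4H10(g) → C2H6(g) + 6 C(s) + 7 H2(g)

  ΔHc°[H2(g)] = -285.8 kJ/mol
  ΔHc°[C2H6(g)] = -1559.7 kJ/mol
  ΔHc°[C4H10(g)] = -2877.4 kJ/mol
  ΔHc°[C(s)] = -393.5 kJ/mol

With combustion enthalpies, reactants minus products:
= [2·(-2877.4)] − [1·(-1559.7) + 6·(-393.5) + 7·(-285.8)]
= 166.5 kJ/mol

ΔHrxn = 166.5 kJ/mol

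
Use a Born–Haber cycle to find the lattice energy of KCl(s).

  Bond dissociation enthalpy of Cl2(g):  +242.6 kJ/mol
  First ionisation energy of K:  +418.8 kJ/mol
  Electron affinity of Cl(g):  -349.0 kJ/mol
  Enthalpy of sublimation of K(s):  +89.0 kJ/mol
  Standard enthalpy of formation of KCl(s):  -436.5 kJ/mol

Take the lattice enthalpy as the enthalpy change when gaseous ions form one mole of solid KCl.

ΔHf° = 1·ΔHsub + 1·(ΣIE) + 1/2·D(Cl2) + 1·EA + U
-436.5 = 1·(+89.0) + 1·(+418.8) + 1/2·(+242.6) + 1·(-349.0) + U
U = -436.5 − (+280.1) = -716.6 kJ/mol

U = -716.6 kJ/mol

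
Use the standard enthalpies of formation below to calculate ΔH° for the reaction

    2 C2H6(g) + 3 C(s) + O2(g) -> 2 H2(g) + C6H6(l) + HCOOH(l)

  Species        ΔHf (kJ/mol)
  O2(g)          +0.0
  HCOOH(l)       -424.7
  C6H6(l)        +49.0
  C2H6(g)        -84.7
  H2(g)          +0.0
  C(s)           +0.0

Products: 2·(+0.0) + 1·(+49.0) + 1·(-424.7) = -375.7
Reactants: 2·(-84.7) + 3·(+0.0) + 1·(+0.0) = -169.4
ΔH° = (-375.7) − (-169.4) = -206.3 kJ/mol

ΔH° = -206.3 kJ/mol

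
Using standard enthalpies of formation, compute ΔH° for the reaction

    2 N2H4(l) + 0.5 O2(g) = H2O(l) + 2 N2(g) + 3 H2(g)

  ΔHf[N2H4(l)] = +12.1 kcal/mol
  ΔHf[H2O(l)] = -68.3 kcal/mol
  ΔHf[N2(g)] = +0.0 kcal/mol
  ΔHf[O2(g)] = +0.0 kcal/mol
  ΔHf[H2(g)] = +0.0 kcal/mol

ΔH° = -92.5 kcal/mol

ΔH°rxn = Σ nΔHf°(products) − Σ nΔHf°(reactants).
Products: 1·(-68.3) + 2·(+0.0) + 3·(+0.0) = -68.3
Reactants: 2·(+12.1) + 1/2·(+0.0) = +24.2
ΔH° = (-68.3) − (+24.2) = -92.5 kcal/mol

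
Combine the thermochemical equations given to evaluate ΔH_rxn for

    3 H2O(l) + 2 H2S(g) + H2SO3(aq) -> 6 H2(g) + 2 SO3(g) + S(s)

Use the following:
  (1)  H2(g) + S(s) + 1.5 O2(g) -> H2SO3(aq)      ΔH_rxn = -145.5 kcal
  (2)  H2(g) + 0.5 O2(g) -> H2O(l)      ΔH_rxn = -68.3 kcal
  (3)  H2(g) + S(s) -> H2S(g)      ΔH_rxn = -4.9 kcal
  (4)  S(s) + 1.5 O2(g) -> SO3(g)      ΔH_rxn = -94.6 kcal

ΔH_rxn = 171.0 kcal

(1) reversed: +145.5 kcal
(2) reversed and × 3: (-3)·(-68.3) = +204.9 kcal
(3) reversed and × 2: (-2)·(-4.9) = +9.8 kcal
(4) × 2: (2)·(-94.6) = -189.2 kcal
Since enthalpy is a state function, ΔH_rxn = (-1)·(-145.5) + (-3)·(-68.3) + (-2)·(-4.9) + (2)·(-94.6) = 171.0 kcal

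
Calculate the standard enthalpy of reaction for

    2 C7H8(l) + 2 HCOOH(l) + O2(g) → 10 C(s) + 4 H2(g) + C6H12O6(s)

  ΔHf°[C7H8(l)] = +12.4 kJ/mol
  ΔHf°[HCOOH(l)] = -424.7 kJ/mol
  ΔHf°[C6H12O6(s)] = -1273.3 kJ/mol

ΔH° = -448.7 kJ/mol

ΔH°rxn = Σ nΔHf°(products) − Σ nΔHf°(reactants).
Products: 10·(+0.0) + 4·(+0.0) + 1·(-1273.3) = -1273.3
Reactants: 2·(+12.4) + 2·(-424.7) + 1·(+0.0) = -824.6
ΔH° = (-1273.3) − (-824.6) = -448.7 kJ/mol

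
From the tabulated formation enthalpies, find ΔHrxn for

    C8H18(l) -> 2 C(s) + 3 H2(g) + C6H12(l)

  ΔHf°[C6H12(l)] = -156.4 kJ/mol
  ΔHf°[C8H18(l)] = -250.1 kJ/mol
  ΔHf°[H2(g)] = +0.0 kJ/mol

Products: 2·(+0.0) + 3·(+0.0) + 1·(-156.4) = -156.4
Reactants: 1·(-250.1) = -250.1
ΔHrxn = (-156.4) − (-250.1) = 93.7 kJ/mol

ΔHrxn = 93.7 kJ/mol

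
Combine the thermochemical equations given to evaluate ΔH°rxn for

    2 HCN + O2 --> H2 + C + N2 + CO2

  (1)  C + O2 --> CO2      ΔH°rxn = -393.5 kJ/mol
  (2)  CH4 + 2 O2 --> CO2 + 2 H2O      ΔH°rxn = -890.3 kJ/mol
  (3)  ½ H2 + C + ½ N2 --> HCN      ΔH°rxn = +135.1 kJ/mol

(1) as written: -393.5 kJ/mol
(2): not needed.
(3) reversed and × 2: (-2)·(+135.1) = -270.2 kJ/mol
ΔH°rxn = (1)·(-393.5) + (-2)·(+135.1) = -663.7 kJ/mol

ΔH°rxn = -663.7 kJ/mol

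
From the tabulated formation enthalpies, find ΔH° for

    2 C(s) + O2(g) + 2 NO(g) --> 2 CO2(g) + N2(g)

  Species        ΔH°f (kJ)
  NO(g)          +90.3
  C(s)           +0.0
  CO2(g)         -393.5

ΔH° = -967.6 kJ

ΔH°rxn = Σ nΔHf°(products) − Σ nΔHf°(reactants).
Products: 2·(-393.5) + 1·(+0.0) = -787.0
Reactants: 2·(+0.0) + 1·(+0.0) + 2·(+90.3) = +180.6
ΔH° = (-787.0) − (+180.6) = -967.6 kJ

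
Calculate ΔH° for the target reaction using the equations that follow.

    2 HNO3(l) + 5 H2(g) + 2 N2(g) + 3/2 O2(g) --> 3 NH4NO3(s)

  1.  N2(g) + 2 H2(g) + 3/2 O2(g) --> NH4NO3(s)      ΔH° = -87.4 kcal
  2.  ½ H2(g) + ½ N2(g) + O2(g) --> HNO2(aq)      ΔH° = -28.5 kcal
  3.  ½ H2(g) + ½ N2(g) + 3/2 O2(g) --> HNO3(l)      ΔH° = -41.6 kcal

ΔH° = -179.0 kcal

eq. 1 × 3 (×3 to match 3 NH4NO3(s) in the target): (3)·(-87.4) = -262.2 kcal
eq. 2: not needed (HNO2(aq) appears nowhere else).
eq. 3 reversed and × 2 (HNO3(l) must end up as a reactant; scale by 2 for the 2 HNO3(l)): (-2)·(-41.6) = +83.2 kcal
By Hess's law, ΔH° = (-262.2) + (+83.2) = -179.0 kcal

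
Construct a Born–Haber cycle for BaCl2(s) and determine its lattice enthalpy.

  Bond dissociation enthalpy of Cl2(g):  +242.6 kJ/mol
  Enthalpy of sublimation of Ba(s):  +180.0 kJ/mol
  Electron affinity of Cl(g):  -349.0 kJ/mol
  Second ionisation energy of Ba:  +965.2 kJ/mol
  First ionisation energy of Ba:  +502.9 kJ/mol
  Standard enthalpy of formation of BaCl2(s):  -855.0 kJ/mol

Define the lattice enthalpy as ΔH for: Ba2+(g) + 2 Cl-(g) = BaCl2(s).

U = -2047.7 kJ/mol

ΔHf° = 1·ΔHsub + 1·(ΣIE) + 1·D(Cl2) + 2·EA + U
-855.0 = 1·(+180.0) + 1·(+1468.1) + 1·(+242.6) + 2·(-349.0) + U
U = -855.0 − (+1192.7) = -2047.7 kJ/mol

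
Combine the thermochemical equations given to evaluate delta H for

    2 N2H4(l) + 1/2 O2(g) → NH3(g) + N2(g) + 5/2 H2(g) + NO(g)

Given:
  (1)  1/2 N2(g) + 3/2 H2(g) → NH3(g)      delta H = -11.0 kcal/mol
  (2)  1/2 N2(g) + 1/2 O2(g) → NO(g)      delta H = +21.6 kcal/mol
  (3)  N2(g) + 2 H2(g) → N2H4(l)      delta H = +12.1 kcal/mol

(1) as written: -11.0 kcal/mol
(2) as written: +21.6 kcal/mol
(3) reversed and × 2: (-2)·(+12.1) = -24.2 kcal/mol
delta H = (1)·(-11.0) + (1)·(+21.6) + (-2)·(+12.1) = -13.6 kcal/mol

delta H = -13.6 kcal/mol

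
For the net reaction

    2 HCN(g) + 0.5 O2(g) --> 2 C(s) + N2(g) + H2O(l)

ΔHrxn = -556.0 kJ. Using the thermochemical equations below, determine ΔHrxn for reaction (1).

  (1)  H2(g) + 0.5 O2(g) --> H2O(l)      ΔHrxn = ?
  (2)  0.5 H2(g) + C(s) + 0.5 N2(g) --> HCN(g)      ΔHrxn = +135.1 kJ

(1) as written: contributes x
(2) reversed and × 2: (-2)·(+135.1) = -270.2 kJ
-556.0 = (-270.2) + x
x = (-556.0 − (-270.2)) / (1) = -285.8 kJ

ΔHrxn = -285.8 kJ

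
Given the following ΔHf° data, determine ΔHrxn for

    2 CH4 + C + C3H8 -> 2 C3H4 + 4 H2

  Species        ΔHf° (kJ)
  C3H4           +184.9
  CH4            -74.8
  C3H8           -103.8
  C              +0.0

ΔH°rxn = Σ nΔHf°(products) − Σ nΔHf°(reactants).
Products: 2·(+184.9) + 4·(+0.0) = +369.8
Reactants: 2·(-74.8) + 1·(+0.0) + 1·(-103.8) = -253.4
ΔHrxn = (+369.8) − (-253.4) = 623.2 kJ

ΔHrxn = 623.2 kJ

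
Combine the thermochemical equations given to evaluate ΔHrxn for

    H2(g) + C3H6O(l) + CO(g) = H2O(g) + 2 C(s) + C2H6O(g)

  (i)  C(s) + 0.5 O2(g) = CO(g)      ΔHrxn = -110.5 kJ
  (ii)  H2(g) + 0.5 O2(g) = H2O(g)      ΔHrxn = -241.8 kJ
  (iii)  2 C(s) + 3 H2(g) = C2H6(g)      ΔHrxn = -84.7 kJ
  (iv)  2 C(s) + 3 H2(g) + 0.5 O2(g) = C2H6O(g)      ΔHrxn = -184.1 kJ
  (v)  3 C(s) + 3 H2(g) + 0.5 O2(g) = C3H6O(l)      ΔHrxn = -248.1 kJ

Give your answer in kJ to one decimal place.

ΔHrxn = -67.3 kJ

(i) reversed (reverse to put CO(g) on the reactant side): +110.5 kJ
(ii) as written (H2O(g) already on the product side): -241.8 kJ
(iii): not needed (C2H6(g) appears nowhere else).
(iv) as written (C2H6O(g) already on the product side): -184.1 kJ
(v) reversed (reverse to put C3H6O(l) on the reactant side): +248.1 kJ
By Hess's law, ΔHrxn = (+110.5) + (-241.8) + (-184.1) + (+248.1) = -67.3 kJ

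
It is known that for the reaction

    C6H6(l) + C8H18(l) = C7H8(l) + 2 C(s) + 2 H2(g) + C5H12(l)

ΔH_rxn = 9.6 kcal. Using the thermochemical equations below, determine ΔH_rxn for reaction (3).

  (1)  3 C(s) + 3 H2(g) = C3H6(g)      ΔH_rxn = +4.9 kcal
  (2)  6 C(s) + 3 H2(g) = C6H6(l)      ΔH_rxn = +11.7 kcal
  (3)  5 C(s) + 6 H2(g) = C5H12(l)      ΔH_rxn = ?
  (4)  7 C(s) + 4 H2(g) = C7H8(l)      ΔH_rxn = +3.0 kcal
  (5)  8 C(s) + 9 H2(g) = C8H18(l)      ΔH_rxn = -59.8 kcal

ΔH_rxn = -41.5 kcal

(1): not needed.
(2) reversed: -11.7 kcal
(3) as written: contributes x
(4) as written: +3.0 kcal
(5) reversed: +59.8 kcal
+9.6 = (-11.7) + (+3.0) + (+59.8) + x
x = (+9.6 − (+51.1)) / (1) = -41.5 kcal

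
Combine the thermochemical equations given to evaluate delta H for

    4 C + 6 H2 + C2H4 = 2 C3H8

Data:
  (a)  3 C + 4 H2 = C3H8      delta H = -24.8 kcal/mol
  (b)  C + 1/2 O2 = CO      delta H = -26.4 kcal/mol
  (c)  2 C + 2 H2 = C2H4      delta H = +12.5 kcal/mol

delta H = -62.1 kcal/mol

(a) × 2 (×2 to match 2 C3H8 in the target): (2)·(-24.8) = -49.6 kcal/mol
(b): not needed (CO appears nowhere else).
(c) reversed (C2H4 must end up as a reactant): -12.5 kcal/mol
Since enthalpy is a state function, delta H = (2)·(-24.8) + (-1)·(+12.5) = -62.1 kcal/mol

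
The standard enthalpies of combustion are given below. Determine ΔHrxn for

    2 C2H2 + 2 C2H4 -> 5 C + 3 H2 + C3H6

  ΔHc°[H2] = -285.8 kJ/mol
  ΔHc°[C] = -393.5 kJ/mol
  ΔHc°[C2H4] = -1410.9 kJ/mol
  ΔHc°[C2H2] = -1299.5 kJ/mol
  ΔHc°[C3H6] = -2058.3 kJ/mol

ΔHrxn = -537.6 kJ/mol

Using ΔH = Σ nΔHc°(reactants) − Σ nΔHc°(products):
= [2·(-1299.5) + 2·(-1410.9)] − [5·(-393.5) + 3·(-285.8) + 1·(-2058.3)]
= -537.6 kJ/mol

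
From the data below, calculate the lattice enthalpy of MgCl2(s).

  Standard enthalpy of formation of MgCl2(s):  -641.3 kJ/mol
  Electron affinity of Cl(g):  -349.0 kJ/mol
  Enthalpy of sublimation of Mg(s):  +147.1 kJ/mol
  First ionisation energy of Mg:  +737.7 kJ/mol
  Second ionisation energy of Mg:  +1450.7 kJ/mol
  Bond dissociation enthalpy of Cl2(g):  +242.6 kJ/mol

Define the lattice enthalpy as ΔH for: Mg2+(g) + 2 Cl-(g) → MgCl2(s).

ΔHf° = 1·ΔHsub + 1·(ΣIE) + 1·D(Cl2) + 2·EA + U
-641.3 = 1·(+147.1) + 1·(+2188.4) + 1·(+242.6) + 2·(-349.0) + U
U = -641.3 − (+1880.1) = -2521.4 kJ/mol

U = -2521.4 kJ/mol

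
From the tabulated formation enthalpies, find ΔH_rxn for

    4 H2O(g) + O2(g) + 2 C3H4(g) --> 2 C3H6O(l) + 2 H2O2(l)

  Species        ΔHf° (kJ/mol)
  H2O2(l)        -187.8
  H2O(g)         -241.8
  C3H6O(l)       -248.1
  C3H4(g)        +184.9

ΔH°rxn = Σ nΔHf°(products) − Σ nΔHf°(reactants).
Products: 2·(-248.1) + 2·(-187.8) = -871.8
Reactants: 4·(-241.8) + 1·(+0.0) + 2·(+184.9) = -597.4
ΔH_rxn = (-871.8) − (-597.4) = -274.4 kJ/mol

ΔH_rxn = -274.4 kJ/mol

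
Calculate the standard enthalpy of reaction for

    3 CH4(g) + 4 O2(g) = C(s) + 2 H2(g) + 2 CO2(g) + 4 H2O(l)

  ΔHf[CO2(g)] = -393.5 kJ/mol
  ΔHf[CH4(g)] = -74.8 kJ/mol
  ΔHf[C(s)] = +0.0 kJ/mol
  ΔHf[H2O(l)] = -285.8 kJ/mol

Products: 1·(+0.0) + 2·(+0.0) + 2·(-393.5) + 4·(-285.8) = -1930.2
Reactants: 3·(-74.8) + 4·(+0.0) = -224.4
ΔH°rxn = (-1930.2) − (-224.4) = -1705.8 kJ/mol

ΔH°rxn = -1705.8 kJ/mol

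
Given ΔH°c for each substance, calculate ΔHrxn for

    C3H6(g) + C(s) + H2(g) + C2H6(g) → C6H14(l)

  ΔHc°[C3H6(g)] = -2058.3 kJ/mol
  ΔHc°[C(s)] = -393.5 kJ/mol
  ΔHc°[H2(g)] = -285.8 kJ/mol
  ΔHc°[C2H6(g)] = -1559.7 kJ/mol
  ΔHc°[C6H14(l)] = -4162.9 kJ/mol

Using ΔH = Σ nΔHc°(reactants) − Σ nΔHc°(products):
= [1·(-2058.3) + 1·(-393.5) + 1·(-285.8) + 1·(-1559.7)] − [1·(-4162.9)]
= -134.4 kJ/mol

ΔHrxn = -134.4 kJ/mol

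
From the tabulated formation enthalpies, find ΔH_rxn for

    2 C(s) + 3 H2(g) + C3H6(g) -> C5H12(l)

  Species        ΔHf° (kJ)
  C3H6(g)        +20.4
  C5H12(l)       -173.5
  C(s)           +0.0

ΔH_rxn = -193.9 kJ

Products: 1·(-173.5) = -173.5
Reactants: 2·(+0.0) + 3·(+0.0) + 1·(+20.4) = +20.4
ΔH_rxn = (-173.5) − (+20.4) = -193.9 kJ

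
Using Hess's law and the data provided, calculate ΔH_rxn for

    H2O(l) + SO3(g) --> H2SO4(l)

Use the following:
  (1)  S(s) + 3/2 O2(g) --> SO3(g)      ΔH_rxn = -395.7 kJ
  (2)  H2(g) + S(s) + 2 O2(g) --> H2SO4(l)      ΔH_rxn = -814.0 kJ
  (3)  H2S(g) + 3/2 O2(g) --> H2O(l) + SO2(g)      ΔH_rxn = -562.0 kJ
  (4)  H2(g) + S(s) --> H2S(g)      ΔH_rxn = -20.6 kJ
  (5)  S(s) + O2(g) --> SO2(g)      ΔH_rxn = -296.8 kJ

ΔH_rxn = -132.5 kJ

(1) reversed: +395.7 kJ
(2) as written: -814.0 kJ
(3) reversed: +562.0 kJ
(4) reversed: +20.6 kJ
(5) as written: -296.8 kJ
Combining the equations, ΔH_rxn = (+395.7) + (-814.0) + (+562.0) + (+20.6) + (-296.8) = -132.5 kJ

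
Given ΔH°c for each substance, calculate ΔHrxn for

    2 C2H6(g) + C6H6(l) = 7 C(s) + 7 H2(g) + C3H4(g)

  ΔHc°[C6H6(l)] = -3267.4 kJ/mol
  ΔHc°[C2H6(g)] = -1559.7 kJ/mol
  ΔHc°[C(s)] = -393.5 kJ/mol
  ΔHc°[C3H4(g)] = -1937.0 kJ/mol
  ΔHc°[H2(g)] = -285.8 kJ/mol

ΔHrxn = 305.3 kJ/mol

Using ΔH = Σ nΔHc°(reactants) − Σ nΔHc°(products):
= [2·(-1559.7) + 1·(-3267.4)] − [7·(-393.5) + 7·(-285.8) + 1·(-1937.0)]
= 305.3 kJ/mol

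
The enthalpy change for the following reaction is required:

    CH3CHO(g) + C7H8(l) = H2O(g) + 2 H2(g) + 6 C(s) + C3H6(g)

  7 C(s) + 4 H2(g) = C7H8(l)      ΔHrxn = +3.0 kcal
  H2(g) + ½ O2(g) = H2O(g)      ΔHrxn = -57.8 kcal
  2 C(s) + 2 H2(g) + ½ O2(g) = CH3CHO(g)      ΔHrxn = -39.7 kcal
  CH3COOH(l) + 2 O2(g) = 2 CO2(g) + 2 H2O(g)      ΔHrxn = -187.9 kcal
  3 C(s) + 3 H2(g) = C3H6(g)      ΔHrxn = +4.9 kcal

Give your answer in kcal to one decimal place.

equation 1 reversed: -3.0 kcal
equation 2 as written: -57.8 kcal
equation 3 reversed: +39.7 kcal
equation 4: not needed.
equation 5 as written: +4.9 kcal
ΔHrxn = (-3.0) + (-57.8) + (+39.7) + (+4.9) = -16.2 kcal

ΔHrxn = -16.2 kcal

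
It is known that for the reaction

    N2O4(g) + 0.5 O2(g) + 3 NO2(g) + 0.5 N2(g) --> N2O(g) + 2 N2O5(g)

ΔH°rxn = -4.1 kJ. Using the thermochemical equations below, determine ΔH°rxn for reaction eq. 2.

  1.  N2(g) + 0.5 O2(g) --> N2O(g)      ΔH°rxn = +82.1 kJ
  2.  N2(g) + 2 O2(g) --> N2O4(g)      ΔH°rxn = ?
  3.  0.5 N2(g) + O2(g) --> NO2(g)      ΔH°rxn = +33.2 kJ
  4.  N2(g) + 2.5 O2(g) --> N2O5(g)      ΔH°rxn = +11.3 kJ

ΔH°rxn = 9.2 kJ

eq. 1 as written (N2O(g) already on the product side): +82.1 kJ
eq. 2 reversed (reverse to put N2O4(g) on the reactant side): contributes −x
eq. 3 reversed and × 3 (NO2(g) must end up as a reactant; ×3 to match 3 NO2(g) in the target): (-3)·(+33.2) = -99.6 kJ
eq. 4 × 2 (scale by 2 for the 2 N2O5(g)): (2)·(+11.3) = +22.6 kJ
-4.1 = (+82.1) + (-99.6) + (+22.6) − x
x = (-4.1 − (+5.1)) / (-1) = 9.2 kJ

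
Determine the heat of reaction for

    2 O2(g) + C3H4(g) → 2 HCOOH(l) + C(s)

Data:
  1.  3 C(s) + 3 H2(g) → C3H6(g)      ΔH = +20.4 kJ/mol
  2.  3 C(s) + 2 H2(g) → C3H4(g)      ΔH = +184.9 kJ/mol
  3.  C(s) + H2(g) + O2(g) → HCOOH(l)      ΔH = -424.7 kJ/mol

ΔH = -1034.3 kJ/mol

eq. 1: not needed.
eq. 2 reversed: -184.9 kJ/mol
eq. 3 × 2: (2)·(-424.7) = -849.4 kJ/mol
ΔH = (-1)·(+184.9) + (2)·(-424.7) = -1034.3 kJ/mol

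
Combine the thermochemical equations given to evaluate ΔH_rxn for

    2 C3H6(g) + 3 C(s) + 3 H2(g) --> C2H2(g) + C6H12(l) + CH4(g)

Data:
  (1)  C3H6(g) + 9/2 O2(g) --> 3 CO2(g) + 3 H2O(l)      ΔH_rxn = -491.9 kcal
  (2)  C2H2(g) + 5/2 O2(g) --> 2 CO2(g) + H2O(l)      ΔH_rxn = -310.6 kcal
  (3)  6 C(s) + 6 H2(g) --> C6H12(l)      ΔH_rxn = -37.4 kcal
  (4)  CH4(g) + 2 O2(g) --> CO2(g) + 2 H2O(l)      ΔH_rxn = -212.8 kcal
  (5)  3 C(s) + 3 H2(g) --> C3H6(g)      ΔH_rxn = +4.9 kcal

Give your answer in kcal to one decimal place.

(1) as written: -491.9 kcal
(2) reversed: +310.6 kcal
(3) as written: -37.4 kcal
(4) reversed: +212.8 kcal
(5) reversed: -4.9 kcal
Summing the manipulated equations, ΔH_rxn = (1)·(-491.9) + (-1)·(-310.6) + (1)·(-37.4) + (-1)·(-212.8) + (-1)·(+4.9) = -10.8 kcal

ΔH_rxn = -10.8 kcal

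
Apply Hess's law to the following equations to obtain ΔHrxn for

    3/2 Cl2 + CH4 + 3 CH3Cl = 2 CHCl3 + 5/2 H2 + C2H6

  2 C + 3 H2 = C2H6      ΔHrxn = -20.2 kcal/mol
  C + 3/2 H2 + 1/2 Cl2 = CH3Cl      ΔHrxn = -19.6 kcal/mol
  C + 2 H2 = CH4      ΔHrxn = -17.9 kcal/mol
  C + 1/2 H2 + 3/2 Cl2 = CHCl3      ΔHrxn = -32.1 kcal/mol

equation 1 as written: -20.2 kcal/mol
equation 2 reversed and × 3: (-3)·(-19.6) = +58.8 kcal/mol
equation 3 reversed: +17.9 kcal/mol
equation 4 × 2: (2)·(-32.1) = -64.2 kcal/mol
Since enthalpy is a state function, ΔHrxn = (1)·(-20.2) + (-3)·(-19.6) + (-1)·(-17.9) + (2)·(-32.1) = -7.7 kcal/mol

ΔHrxn = -7.7 kcal/mol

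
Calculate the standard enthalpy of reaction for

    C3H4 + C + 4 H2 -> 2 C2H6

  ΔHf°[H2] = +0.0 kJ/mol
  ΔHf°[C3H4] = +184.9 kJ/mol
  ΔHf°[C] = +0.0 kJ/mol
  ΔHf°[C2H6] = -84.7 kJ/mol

ΔH°rxn = Σ nΔHf°(products) − Σ nΔHf°(reactants).
Products: 2·(-84.7) = -169.4
Reactants: 1·(+184.9) + 1·(+0.0) + 4·(+0.0) = +184.9
ΔH° = (-169.4) − (+184.9) = -354.3 kJ/mol

ΔH° = -354.3 kJ/mol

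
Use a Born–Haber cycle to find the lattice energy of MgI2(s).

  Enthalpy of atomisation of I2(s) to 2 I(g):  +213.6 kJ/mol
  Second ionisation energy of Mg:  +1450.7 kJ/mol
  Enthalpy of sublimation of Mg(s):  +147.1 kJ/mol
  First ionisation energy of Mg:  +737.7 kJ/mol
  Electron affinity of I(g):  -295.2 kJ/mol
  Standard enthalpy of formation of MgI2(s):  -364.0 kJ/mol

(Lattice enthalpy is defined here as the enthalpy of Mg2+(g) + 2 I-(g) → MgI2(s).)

ΔHf° = 1·ΔHsub + 1·(ΣIE) + 1·D(I2) + 2·EA + U
-364.0 = 1·(+147.1) + 1·(+2188.4) + 1·(+213.6) + 2·(-295.2) + U
U = -364.0 − (+1958.7) = -2322.7 kJ/mol

U = -2322.7 kJ/mol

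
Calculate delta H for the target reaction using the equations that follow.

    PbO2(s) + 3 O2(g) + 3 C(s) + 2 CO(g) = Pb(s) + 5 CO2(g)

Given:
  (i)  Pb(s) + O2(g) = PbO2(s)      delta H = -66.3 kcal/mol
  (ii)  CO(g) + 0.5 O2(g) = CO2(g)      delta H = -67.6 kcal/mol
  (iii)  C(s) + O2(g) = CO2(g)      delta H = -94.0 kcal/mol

(i) reversed: +66.3 kcal/mol
(ii) × 2: (2)·(-67.6) = -135.2 kcal/mol
(iii) × 3: (3)·(-94.0) = -282.0 kcal/mol
Combining the equations, delta H = (-1)·(-66.3) + (2)·(-67.6) + (3)·(-94.0) = -350.9 kcal/mol

delta H = -350.9 kcal/mol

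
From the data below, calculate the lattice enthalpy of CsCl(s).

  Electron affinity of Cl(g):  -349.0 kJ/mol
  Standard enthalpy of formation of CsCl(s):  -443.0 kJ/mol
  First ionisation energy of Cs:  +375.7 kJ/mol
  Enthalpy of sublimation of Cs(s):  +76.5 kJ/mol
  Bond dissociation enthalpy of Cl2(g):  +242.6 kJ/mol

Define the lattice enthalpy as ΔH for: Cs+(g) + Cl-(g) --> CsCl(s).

U = -667.5 kJ/mol

ΔHf° = 1·ΔHsub + 1·(ΣIE) + 1/2·D(Cl2) + 1·EA + U
-443.0 = 1·(+76.5) + 1·(+375.7) + 1/2·(+242.6) + 1·(-349.0) + U
U = -443.0 − (+224.5) = -667.5 kJ/mol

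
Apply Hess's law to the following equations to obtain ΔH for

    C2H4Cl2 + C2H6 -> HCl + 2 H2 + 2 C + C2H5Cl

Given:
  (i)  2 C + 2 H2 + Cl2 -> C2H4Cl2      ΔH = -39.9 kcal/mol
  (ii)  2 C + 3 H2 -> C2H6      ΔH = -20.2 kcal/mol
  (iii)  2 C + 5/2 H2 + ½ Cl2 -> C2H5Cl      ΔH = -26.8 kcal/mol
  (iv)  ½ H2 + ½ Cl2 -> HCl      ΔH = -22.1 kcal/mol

ΔH = 11.2 kcal/mol

(i) reversed: +39.9 kcal/mol
(ii) reversed: +20.2 kcal/mol
(iii) as written: -26.8 kcal/mol
(iv) as written: -22.1 kcal/mol
By Hess's law, ΔH = (-1)·(-39.9) + (-1)·(-20.2) + (1)·(-26.8) + (1)·(-22.1) = 11.2 kcal/mol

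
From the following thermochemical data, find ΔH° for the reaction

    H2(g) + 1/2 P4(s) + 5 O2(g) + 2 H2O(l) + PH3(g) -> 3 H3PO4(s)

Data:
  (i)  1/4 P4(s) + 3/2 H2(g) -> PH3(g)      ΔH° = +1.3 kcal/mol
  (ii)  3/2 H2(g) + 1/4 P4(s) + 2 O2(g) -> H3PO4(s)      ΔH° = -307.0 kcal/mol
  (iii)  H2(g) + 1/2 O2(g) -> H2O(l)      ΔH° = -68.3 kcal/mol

ΔH° = -785.7 kcal/mol

(i) reversed (PH3(g) must end up as a reactant): -1.3 kcal/mol
(ii) × 3 (scale by 3 for the 3 H3PO4(s)): (3)·(-307.0) = -921.0 kcal/mol
(iii) reversed and × 2 (reverse to put H2O(l) on the reactant side; ×2 to match 2 H2O(l) in the target): (-2)·(-68.3) = +136.6 kcal/mol
By Hess's law, ΔH° = (-1.3) + (-921.0) + (+136.6) = -785.7 kcal/mol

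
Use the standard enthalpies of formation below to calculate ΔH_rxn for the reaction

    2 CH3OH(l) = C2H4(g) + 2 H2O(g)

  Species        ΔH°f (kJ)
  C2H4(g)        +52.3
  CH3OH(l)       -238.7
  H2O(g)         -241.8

ΔH_rxn = 46.1 kJ

Products: 1·(+52.3) + 2·(-241.8) = -431.3
Reactants: 2·(-238.7) = -477.4
ΔH_rxn = (-431.3) − (-477.4) = 46.1 kJ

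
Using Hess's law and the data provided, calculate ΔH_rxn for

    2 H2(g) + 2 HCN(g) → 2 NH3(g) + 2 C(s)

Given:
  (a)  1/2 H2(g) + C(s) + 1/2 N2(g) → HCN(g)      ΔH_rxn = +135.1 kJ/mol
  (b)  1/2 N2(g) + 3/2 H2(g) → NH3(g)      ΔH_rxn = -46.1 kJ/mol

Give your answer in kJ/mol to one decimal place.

(a) reversed and × 2 (reverse to put HCN(g) on the reactant side; ×2 to match 2 HCN(g) in the target): (-2)·(+135.1) = -270.2 kJ/mol
(b) × 2 (scale by 2 for the 2 NH3(g)): (2)·(-46.1) = -92.2 kJ/mol
Since enthalpy is a state function, ΔH_rxn = (-2)·(+135.1) + (2)·(-46.1) = -362.4 kJ/mol

ΔH_rxn = -362.4 kJ/mol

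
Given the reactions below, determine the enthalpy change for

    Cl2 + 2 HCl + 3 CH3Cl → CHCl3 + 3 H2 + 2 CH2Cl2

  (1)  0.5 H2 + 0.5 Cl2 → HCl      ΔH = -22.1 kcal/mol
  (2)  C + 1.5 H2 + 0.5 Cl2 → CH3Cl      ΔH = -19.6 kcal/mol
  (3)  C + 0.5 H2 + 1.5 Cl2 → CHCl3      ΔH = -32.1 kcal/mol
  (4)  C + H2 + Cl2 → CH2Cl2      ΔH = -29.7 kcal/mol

(1) reversed and × 2: (-2)·(-22.1) = +44.2 kcal/mol
(2) reversed and × 3: (-3)·(-19.6) = +58.8 kcal/mol
(3) as written: -32.1 kcal/mol
(4) × 2: (2)·(-29.7) = -59.4 kcal/mol
By Hess's law, ΔH = (+44.2) + (+58.8) + (-32.1) + (-59.4) = 11.5 kcal/mol

ΔH = 11.5 kcal/mol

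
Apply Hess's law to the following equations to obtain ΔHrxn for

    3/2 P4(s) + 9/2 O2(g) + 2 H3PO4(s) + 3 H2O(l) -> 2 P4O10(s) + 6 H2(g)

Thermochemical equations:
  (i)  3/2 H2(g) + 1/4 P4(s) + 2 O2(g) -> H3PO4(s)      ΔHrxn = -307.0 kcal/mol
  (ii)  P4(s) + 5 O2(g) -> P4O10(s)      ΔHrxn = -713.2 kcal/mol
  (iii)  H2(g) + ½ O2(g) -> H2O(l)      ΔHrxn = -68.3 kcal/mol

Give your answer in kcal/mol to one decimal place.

ΔHrxn = -607.5 kcal/mol

(i) reversed and × 2: (-2)·(-307.0) = +614.0 kcal/mol
(ii) × 2: (2)·(-713.2) = -1426.4 kcal/mol
(iii) reversed and × 3: (-3)·(-68.3) = +204.9 kcal/mol
ΔHrxn = (+614.0) + (-1426.4) + (+204.9) = -607.5 kcal/mol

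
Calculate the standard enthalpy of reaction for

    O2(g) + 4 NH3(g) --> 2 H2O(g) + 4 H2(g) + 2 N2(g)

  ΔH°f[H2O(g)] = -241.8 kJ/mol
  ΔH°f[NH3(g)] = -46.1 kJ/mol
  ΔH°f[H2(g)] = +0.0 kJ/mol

Products: 2·(-241.8) + 4·(+0.0) + 2·(+0.0) = -483.6
Reactants: 1·(+0.0) + 4·(-46.1) = -184.4
ΔHrxn = (-483.6) − (-184.4) = -299.2 kJ/mol

ΔHrxn = -299.2 kJ/mol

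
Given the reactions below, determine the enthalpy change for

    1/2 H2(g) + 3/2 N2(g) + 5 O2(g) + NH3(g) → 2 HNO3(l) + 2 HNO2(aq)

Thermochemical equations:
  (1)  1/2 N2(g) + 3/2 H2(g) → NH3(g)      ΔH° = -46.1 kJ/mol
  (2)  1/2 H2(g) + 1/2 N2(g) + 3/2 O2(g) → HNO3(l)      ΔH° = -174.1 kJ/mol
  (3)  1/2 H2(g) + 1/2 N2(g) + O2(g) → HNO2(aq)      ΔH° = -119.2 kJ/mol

ΔH° = -540.5 kJ/mol

(1) reversed: +46.1 kJ/mol
(2) × 2: (2)·(-174.1) = -348.2 kJ/mol
(3) × 2: (2)·(-119.2) = -238.4 kJ/mol
By Hess's law, ΔH° = (+46.1) + (-348.2) + (-238.4) = -540.5 kJ/mol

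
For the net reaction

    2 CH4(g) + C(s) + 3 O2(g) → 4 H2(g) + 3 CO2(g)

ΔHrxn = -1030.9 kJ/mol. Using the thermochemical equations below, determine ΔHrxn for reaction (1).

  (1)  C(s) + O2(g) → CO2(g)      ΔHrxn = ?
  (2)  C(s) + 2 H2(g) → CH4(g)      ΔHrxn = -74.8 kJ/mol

ΔHrxn = -393.5 kJ/mol

(1) × 3 (×3 to match 3 CO2(g) in the target): contributes 3·x
(2) reversed and × 2 (reverse to put CH4(g) on the reactant side; scale by 2 for the 2 CH4(g)): (-2)·(-74.8) = +149.6 kJ/mol
-1030.9 = (+149.6) + 3·x
x = (-1030.9 − (+149.6)) / (3) = -393.5 kJ/mol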